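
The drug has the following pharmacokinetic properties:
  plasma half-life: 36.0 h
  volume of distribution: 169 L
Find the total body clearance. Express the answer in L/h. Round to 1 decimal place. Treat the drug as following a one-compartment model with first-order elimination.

k = ln2 / t½ = 0.693147 / 36.0 = 0.01925 h⁻¹
CL = k × Vd = 0.01925 × 169 = 3.253 L/h

3.3 L/h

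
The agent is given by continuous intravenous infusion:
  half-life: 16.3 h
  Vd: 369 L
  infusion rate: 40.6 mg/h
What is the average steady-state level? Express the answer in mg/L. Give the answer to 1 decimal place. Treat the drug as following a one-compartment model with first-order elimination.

k = ln2 / t½ = 0.693147 / 16.3 = 0.04252 h⁻¹
CL = k × Vd = 0.04252 × 369 = 15.69 L/h
At steady state Css = R₀ / CL = 40.6 / 15.69 = 2.588 mg/L

2.6 mg/L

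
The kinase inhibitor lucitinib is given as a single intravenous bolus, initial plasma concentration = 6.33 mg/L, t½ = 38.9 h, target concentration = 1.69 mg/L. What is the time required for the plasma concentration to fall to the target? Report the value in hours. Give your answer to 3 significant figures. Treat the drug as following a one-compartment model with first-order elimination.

74.1 h

k = ln2 / t½ = 0.693147 / 38.9 = 0.01782 h⁻¹
t = ln(C₀ / C) / k = ln(6.330 / 1.69) / 0.01782
  = ln(3.746) / 0.01782 = 1.321 / 0.01782 = 74.13 h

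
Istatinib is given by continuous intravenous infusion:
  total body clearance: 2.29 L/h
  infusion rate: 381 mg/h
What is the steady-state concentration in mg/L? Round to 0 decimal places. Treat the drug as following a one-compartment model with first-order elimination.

At steady state Css = R₀ / CL = 381 / 2.290 = 166.4 mg/L

166 mg/L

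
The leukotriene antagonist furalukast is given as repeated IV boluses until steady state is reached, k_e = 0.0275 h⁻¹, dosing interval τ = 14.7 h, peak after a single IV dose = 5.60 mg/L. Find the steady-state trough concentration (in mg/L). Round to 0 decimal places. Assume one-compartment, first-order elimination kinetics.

11 mg/L

e^(−kτ) = e^(−0.02750 × 14.7) = 0.6675
Accumulation ratio R = 1 / (1 − e^(−kτ)) = 1 / (1 − 0.6675) = 3.008
Steady-state trough = C₀ × R × e^(−kτ) = 5.60 × 3.008 × 0.6675 = 11.24 mg/L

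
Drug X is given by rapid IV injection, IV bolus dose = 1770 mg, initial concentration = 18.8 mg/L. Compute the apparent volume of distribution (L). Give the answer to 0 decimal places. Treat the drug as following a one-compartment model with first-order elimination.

94 L

Vd = Dose / C₀ = 1770 / 18.8 = 94.15 L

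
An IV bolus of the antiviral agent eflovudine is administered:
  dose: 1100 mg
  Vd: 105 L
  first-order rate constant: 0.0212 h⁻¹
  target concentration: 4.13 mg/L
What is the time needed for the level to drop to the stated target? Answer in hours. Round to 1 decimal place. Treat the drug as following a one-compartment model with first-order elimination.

C₀ = Dose / Vd = 1100 / 105 = 10.48 mg/L
t = ln(C₀ / C) / k = ln(10.48 / 4.13) / 0.02120
  = ln(2.538) / 0.02120 = 0.9314 / 0.02120 = 43.93 h

43.9 h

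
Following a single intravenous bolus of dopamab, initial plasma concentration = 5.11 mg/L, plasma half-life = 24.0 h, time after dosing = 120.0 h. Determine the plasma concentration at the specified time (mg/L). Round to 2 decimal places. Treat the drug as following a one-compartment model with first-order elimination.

k = ln2 / t½ = 0.693147 / 24.0 = 0.02888 h⁻¹
t / t½ = 120.0 / 24.0 = 5 half-lives
C = C₀ × (1/2)^5 = 5.110 × 0.03125 = 0.1597 mg/L

0.16 mg/L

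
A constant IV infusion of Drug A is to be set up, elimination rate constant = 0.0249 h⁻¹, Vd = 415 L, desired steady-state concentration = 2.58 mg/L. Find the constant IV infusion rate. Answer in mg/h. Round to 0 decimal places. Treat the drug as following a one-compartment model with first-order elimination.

27 mg/h

CL = k × Vd = 0.02490 × 415 = 10.33 L/h
At steady state, infusion rate R₀ = Css × CL = 2.58 × 10.33 = 26.65 mg/h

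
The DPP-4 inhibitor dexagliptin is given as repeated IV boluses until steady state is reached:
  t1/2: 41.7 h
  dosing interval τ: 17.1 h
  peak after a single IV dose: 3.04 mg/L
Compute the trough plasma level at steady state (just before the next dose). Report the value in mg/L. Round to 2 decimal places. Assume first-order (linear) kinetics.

9.25 mg/L

k = ln2 / t½ = 0.693147 / 41.7 = 0.01662 h⁻¹
e^(−kτ) = e^(−0.01662 × 17.1) = 0.7526
Accumulation ratio R = 1 / (1 − e^(−kτ)) = 1 / (1 − 0.7526) = 4.042
Steady-state trough = C₀ × R × e^(−kτ) = 3.04 × 4.042 × 0.7526 = 9.248 mg/L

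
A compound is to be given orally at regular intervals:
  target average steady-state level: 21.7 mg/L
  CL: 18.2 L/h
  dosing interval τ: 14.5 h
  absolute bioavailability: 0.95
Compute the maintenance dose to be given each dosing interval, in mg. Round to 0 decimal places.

At steady state, F × (Dose/τ) = Css × CL.
Dose = Css × CL × τ / F = 21.7 × 18.20 × 14.5 / 0.95 = 6028 mg

6028 mg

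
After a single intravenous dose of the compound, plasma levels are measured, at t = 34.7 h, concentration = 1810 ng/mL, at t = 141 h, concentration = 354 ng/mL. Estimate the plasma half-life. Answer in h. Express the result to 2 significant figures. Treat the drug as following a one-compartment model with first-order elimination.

45 h

k = ln(C₁/C₂) / (t₂ − t₁) = ln(1810/354) / (141 − 34.7)
  = 1.632 / 106.3 = 0.01535 h⁻¹
t½ = ln2 / k = 0.693147 / 0.01535 = 45.16 h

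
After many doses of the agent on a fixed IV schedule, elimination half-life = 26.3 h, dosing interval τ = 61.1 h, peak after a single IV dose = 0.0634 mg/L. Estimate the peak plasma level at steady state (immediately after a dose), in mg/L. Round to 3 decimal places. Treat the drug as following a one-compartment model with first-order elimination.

k = ln2 / t½ = 0.693147 / 26.3 = 0.02636 h⁻¹
e^(−kτ) = e^(−0.02636 × 61.1) = 0.1998
Accumulation ratio R = 1 / (1 − e^(−kτ)) = 1 / (1 − 0.1998) = 1.250
Steady-state peak = C₀ × R = 0.0634 × 1.250 = 0.07925 mg/L

0.079 mg/L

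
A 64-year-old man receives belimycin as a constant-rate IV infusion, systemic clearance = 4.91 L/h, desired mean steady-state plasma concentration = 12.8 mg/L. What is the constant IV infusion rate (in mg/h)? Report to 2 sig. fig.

63 mg/h

At steady state, infusion rate R₀ = Css × CL = 12.8 × 4.910 = 62.85 mg/h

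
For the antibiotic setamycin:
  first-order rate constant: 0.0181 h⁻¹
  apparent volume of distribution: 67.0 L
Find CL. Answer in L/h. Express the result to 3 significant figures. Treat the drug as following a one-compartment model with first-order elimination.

1.21 L/h

CL = k × Vd = 0.0181 × 67.0 = 1.213 L/h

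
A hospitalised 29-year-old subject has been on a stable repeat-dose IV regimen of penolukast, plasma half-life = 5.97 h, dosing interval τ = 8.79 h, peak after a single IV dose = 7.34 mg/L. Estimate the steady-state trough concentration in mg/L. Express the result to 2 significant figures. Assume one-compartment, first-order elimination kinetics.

k = ln2 / t½ = 0.693147 / 5.97 = 0.1161 h⁻¹
e^(−kτ) = e^(−0.1161 × 8.79) = 0.3604
Accumulation ratio R = 1 / (1 − e^(−kτ)) = 1 / (1 − 0.3604) = 1.563
Steady-state trough = C₀ × R × e^(−kτ) = 7.34 × 1.563 × 0.3604 = 4.135 mg/L

4.1 mg/L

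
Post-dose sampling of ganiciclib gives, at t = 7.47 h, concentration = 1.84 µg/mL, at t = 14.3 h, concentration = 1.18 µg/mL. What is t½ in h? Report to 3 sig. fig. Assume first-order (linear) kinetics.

k = ln(C₁/C₂) / (t₂ − t₁) = ln(1.84/1.18) / (14.3 − 7.47)
  = 0.4443 / 6.830 = 0.06505 h⁻¹
t½ = ln2 / k = 0.693147 / 0.06505 = 10.66 h

10.7 h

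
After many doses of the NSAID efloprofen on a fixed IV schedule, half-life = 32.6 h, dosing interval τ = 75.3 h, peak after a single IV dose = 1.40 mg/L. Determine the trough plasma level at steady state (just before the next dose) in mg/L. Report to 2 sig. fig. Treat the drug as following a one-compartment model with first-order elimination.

0.35 mg/L

k = ln2 / t½ = 0.693147 / 32.6 = 0.02126 h⁻¹
e^(−kτ) = e^(−0.02126 × 75.3) = 0.2017
Accumulation ratio R = 1 / (1 − e^(−kτ)) = 1 / (1 − 0.2017) = 1.253
Steady-state trough = C₀ × R × e^(−kτ) = 1.40 × 1.253 × 0.2017 = 0.3538 mg/L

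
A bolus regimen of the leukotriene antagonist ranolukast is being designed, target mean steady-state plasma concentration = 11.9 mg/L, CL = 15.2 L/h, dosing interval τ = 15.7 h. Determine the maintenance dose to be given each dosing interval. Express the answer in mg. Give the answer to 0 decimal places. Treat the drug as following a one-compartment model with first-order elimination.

2840 mg

At steady state, Dose/τ = Css × CL.
Dose = Css × CL × τ = 11.9 × 15.20 × 15.7 = 2840 mg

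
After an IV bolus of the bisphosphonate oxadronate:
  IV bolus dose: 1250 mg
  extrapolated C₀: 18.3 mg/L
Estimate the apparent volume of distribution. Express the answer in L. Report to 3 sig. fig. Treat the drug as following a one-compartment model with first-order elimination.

68.3 L

Vd = Dose / C₀ = 1250 / 18.3 = 68.31 L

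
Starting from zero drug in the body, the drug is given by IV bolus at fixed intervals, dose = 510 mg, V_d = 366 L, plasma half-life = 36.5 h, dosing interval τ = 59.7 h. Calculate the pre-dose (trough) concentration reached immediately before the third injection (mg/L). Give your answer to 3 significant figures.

C₀ per dose = Dose / Vd = 510 / 366 = 1.393 mg/L
k = ln2 / t½ = 0.693147 / 36.5 = 0.01899 h⁻¹
Fraction remaining after one interval: r = e^(−kτ) = e^(−0.01899 × 59.7) = 0.3218
Before dose 3, 2 doses have been given (aged 1τ, 2τ).
C_trough = C₀ × (r + r²) = 1.393 × (0.3218 + 0.1036) = 0.5926 mg/L

0.593 mg/L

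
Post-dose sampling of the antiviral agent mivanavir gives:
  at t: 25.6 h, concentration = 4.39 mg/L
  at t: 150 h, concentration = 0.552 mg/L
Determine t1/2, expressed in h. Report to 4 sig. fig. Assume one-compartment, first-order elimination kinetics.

k = ln(C₁/C₂) / (t₂ − t₁) = ln(4.39/0.552) / (150 − 25.6)
  = 2.074 / 124.4 = 0.01667 h⁻¹
t½ = ln2 / k = 0.693147 / 0.01667 = 41.58 h

41.58 h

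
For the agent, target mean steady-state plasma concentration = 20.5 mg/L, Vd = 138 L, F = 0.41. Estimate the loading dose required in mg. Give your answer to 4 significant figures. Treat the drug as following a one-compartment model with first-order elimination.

6900 mg

LD = Css × Vd / F = 20.5 × 138 / 0.41 = 6900 mg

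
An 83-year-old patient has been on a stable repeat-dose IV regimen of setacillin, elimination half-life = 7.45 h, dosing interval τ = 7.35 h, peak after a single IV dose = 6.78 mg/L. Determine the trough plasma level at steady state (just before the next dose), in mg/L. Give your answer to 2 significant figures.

6.9 mg/L

k = ln2 / t½ = 0.693147 / 7.45 = 0.09304 h⁻¹
e^(−kτ) = e^(−0.09304 × 7.35) = 0.5047
Accumulation ratio R = 1 / (1 − e^(−kτ)) = 1 / (1 − 0.5047) = 2.019
Steady-state trough = C₀ × R × e^(−kτ) = 6.78 × 2.019 × 0.5047 = 6.909 mg/L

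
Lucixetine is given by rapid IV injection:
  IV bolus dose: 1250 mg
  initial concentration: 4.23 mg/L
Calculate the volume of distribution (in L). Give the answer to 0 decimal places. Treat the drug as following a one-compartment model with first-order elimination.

Vd = Dose / C₀ = 1250 / 4.23 = 295.5 L

296 L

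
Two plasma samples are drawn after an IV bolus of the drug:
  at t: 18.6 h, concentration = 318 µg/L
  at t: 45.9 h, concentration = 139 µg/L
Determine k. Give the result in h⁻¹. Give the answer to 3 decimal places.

0.030 h⁻¹

k = ln(C₁/C₂) / (t₂ − t₁) = ln(318/139) / (45.9 − 18.6)
  = 0.8276 / 27.30 = 0.03032 h⁻¹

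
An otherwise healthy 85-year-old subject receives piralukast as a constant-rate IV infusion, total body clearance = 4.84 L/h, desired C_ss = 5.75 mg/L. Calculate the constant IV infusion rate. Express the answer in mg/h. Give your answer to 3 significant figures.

27.8 mg/h

At steady state, infusion rate R₀ = Css × CL = 5.75 × 4.840 = 27.83 mg/h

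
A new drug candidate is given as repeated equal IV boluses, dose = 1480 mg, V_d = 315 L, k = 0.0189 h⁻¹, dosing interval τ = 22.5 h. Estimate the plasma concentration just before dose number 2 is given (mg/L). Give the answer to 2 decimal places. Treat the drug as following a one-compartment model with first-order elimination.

C₀ per dose = Dose / Vd = 1480 / 315 = 4.698 mg/L
Fraction remaining after one interval: r = e^(−kτ) = e^(−0.01890 × 22.5) = 0.6536
Before dose 2, 1 dose has been given (aged 1τ).
C_trough = C₀ × r = 4.698 × 0.6536 = 3.071 mg/L

3.07 mg/L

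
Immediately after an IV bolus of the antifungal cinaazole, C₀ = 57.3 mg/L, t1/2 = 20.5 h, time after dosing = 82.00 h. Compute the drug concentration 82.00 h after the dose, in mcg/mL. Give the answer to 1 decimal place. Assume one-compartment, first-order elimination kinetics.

3.6 mcg/mL

k = ln2 / t½ = 0.693147 / 20.5 = 0.03381 h⁻¹
t / t½ = 82.00 / 20.5 = 4 half-lives
C = C₀ × (1/2)^4 = 57.30 × 0.06250 = 3.581 mg/L
(3.581 mg/L = 3.581 mcg/mL)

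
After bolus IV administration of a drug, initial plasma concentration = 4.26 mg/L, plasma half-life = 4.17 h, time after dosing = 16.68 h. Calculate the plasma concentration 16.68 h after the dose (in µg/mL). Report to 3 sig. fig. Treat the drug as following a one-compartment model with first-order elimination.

0.266 µg/mL

k = ln2 / t½ = 0.693147 / 4.17 = 0.1662 h⁻¹
t / t½ = 16.68 / 4.17 = 4 half-lives
C = C₀ × (1/2)^4 = 4.260 × 0.06250 = 0.2663 mg/L
(0.2663 mg/L = 0.2663 µg/mL)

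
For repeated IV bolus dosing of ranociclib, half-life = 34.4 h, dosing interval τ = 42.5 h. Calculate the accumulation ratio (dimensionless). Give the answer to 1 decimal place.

k = ln2 / t½ = 0.693147 / 34.4 = 0.02015 h⁻¹
e^(−kτ) = e^(−0.02015 × 42.5) = 0.4247
Accumulation ratio R = 1 / (1 − e^(−kτ)) = 1 / (1 − 0.4247) = 1.738

1.7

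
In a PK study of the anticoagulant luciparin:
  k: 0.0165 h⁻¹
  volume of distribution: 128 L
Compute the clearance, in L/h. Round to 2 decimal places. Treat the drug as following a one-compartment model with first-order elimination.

CL = k × Vd = 0.0165 × 128 = 2.112 L/h

2.11 L/h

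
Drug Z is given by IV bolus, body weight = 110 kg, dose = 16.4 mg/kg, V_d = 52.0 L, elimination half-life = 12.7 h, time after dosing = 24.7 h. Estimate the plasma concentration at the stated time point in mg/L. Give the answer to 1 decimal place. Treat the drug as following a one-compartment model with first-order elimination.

9.0 mg/L

Total dose = 16.4 × 110 = 1804 mg
C₀ = Dose / Vd = 1804 / 52.0 = 34.69 mg/L
k = ln2 / t½ = 0.693147 / 12.7 = 0.05458 h⁻¹
C = C₀ · e^(−k·t) = 34.69 × e^(−0.05458 × 24.7)
  = 34.69 × 0.2597 = 9.009 mg/L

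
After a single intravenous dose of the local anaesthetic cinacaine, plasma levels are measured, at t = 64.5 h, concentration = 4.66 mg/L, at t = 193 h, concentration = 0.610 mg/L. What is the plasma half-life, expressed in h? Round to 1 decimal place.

k = ln(C₁/C₂) / (t₂ − t₁) = ln(4.66/0.610) / (193 − 64.5)
  = 2.033 / 128.5 = 0.01582 h⁻¹
t½ = ln2 / k = 0.693147 / 0.01582 = 43.81 h

43.8 h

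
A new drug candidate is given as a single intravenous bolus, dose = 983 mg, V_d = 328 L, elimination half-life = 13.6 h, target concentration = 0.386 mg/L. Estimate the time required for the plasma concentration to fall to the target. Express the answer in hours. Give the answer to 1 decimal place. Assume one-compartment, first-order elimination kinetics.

C₀ = Dose / Vd = 983.0 / 328 = 2.997 mg/L
k = ln2 / t½ = 0.693147 / 13.6 = 0.05097 h⁻¹
t = ln(C₀ / C) / k = ln(2.997 / 0.386) / 0.05097
  = ln(7.764) / 0.05097 = 2.049 / 0.05097 = 40.20 h

40.2 h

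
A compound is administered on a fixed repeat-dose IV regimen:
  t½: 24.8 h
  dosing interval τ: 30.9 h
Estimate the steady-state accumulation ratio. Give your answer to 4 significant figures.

k = ln2 / t½ = 0.693147 / 24.8 = 0.02795 h⁻¹
e^(−kτ) = e^(−0.02795 × 30.9) = 0.4216
Accumulation ratio R = 1 / (1 − e^(−kτ)) = 1 / (1 − 0.4216) = 1.729

1.729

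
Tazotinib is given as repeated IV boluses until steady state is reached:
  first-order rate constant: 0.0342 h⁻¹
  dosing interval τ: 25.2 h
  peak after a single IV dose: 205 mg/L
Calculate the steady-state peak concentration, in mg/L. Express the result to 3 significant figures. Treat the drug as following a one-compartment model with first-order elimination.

e^(−kτ) = e^(−0.03420 × 25.2) = 0.4224
Accumulation ratio R = 1 / (1 − e^(−kτ)) = 1 / (1 − 0.4224) = 1.731
Steady-state peak = C₀ × R = 205 × 1.731 = 354.9 mg/L

355 mg/L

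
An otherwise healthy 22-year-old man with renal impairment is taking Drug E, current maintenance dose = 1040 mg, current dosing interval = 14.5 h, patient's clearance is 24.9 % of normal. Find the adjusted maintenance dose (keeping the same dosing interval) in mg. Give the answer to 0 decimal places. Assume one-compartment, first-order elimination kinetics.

To keep the same average steady-state level, dosing rate must scale with clearance.
CL ratio = 24.9 / 100 = 0.2490
New dose (same interval) = 1040 × 0.2490 = 259.0 mg

259 mg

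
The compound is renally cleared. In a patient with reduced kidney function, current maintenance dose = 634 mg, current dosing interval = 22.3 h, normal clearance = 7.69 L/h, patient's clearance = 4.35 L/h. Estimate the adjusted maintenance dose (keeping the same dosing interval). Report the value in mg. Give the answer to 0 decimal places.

359 mg

To keep the same average steady-state level, dosing rate must scale with clearance.
CL ratio = 4.35 / 7.69 = 0.5657
New dose (same interval) = 634 × 0.5657 = 358.7 mg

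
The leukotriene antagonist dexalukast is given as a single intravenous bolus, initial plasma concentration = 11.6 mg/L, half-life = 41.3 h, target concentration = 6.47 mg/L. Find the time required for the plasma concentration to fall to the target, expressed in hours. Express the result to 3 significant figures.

k = ln2 / t½ = 0.693147 / 41.3 = 0.01678 h⁻¹
t = ln(C₀ / C) / k = ln(11.60 / 6.47) / 0.01678
  = ln(1.793) / 0.01678 = 0.5839 / 0.01678 = 34.80 h

34.8 h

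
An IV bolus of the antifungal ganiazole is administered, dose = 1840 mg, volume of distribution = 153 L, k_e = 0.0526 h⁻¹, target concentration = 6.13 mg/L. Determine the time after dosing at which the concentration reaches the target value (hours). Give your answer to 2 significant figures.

C₀ = Dose / Vd = 1840 / 153 = 12.03 mg/L
t = ln(C₀ / C) / k = ln(12.03 / 6.13) / 0.05260
  = ln(1.962) / 0.05260 = 0.6740 / 0.05260 = 12.81 h

13 h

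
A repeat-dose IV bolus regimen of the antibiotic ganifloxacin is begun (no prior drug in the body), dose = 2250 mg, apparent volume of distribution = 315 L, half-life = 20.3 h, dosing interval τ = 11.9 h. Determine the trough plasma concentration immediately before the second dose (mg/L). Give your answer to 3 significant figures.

C₀ per dose = Dose / Vd = 2250 / 315 = 7.143 mg/L
k = ln2 / t½ = 0.693147 / 20.3 = 0.03415 h⁻¹
Fraction remaining after one interval: r = e^(−kτ) = e^(−0.03415 × 11.9) = 0.6661
Before dose 2, 1 dose has been given (aged 1τ).
C_trough = C₀ × r = 7.143 × 0.6661 = 4.758 mg/L

4.76 mg/L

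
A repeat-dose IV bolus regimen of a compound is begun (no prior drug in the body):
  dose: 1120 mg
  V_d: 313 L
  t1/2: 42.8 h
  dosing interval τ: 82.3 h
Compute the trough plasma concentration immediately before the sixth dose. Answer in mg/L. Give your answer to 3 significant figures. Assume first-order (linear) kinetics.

C₀ per dose = Dose / Vd = 1120 / 313 = 3.578 mg/L
k = ln2 / t½ = 0.693147 / 42.8 = 0.01620 h⁻¹
Fraction remaining after one interval: r = e^(−kτ) = e^(−0.01620 × 82.3) = 0.2636
Before dose 6, 5 doses have been given (aged 1τ, 2τ, 3τ, 4τ, 5τ).
C_trough = C₀ × (r + r² + … + r^5) = C₀ × r(1−r^5)/(1−r)
        = 3.578 × 0.2636 × (1 − 0.001273) / (1 − 0.2636) = 1.279 mg/L

1.28 mg/L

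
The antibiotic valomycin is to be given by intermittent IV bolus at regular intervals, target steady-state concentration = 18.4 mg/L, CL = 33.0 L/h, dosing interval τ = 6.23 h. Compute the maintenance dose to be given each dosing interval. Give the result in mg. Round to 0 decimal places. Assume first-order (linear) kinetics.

At steady state, Dose/τ = Css × CL.
Dose = Css × CL × τ = 18.4 × 33.00 × 6.23 = 3783 mg

3783 mg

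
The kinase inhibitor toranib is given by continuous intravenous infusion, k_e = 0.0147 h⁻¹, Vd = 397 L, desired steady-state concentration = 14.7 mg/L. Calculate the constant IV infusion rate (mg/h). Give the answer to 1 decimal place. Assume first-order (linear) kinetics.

85.8 mg/h

CL = k × Vd = 0.01470 × 397 = 5.836 L/h
At steady state, infusion rate R₀ = Css × CL = 14.7 × 5.836 = 85.79 mg/h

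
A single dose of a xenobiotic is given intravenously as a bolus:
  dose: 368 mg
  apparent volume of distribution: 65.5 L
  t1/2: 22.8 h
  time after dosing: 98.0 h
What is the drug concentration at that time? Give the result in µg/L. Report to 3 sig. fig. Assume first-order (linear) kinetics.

286 µg/L

C₀ = Dose / Vd = 368.0 / 65.5 = 5.618 mg/L
k = ln2 / t½ = 0.693147 / 22.8 = 0.03040 h⁻¹
C = C₀ · e^(−k·t) = 5.618 × e^(−0.03040 × 98.0)
  = 5.618 × 0.05083 = 0.2856 mg/L
Convert: 0.2856 mg/L × 1000 = 285.6 µg/L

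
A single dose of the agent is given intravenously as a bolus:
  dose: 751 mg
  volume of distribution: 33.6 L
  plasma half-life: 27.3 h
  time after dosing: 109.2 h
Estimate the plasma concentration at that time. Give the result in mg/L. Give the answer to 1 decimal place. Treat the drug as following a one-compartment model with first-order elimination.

C₀ = Dose / Vd = 751.0 / 33.6 = 22.35 mg/L
k = ln2 / t½ = 0.693147 / 27.3 = 0.02539 h⁻¹
t / t½ = 109.2 / 27.3 = 4 half-lives
C = C₀ × (1/2)^4 = 22.35 × 0.06250 = 1.397 mg/L

1.4 mg/L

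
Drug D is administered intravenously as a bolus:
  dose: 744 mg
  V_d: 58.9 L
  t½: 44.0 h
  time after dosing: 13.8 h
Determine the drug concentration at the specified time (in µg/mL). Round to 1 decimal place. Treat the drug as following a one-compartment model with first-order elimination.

C₀ = Dose / Vd = 744.0 / 58.9 = 12.63 mg/L
k = ln2 / t½ = 0.693147 / 44.0 = 0.01575 h⁻¹
C = C₀ · e^(−k·t) = 12.63 × e^(−0.01575 × 13.8)
  = 12.63 × 0.8046 = 10.16 mg/L
(10.16 mg/L = 10.16 µg/mL)

10.2 µg/mL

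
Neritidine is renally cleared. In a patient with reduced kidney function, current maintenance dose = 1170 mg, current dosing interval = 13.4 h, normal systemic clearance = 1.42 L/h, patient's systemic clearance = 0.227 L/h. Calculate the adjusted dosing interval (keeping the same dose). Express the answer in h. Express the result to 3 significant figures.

To keep the same average steady-state level, dosing rate must scale with clearance.
CL ratio = 0.227 / 1.42 = 0.1599
New interval (same dose) = 13.4 / 0.1599 = 83.80 h

83.8 h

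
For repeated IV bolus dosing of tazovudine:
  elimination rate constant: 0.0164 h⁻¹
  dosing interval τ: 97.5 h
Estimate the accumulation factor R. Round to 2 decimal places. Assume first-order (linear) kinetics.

e^(−kτ) = e^(−0.01640 × 97.5) = 0.2021
Accumulation ratio R = 1 / (1 − e^(−kτ)) = 1 / (1 − 0.2021) = 1.253

1.25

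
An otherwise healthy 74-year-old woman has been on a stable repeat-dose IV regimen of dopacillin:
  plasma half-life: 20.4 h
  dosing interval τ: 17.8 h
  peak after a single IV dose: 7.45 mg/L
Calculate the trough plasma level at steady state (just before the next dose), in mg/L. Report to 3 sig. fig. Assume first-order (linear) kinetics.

k = ln2 / t½ = 0.693147 / 20.4 = 0.03398 h⁻¹
e^(−kτ) = e^(−0.03398 × 17.8) = 0.5462
Accumulation ratio R = 1 / (1 − e^(−kτ)) = 1 / (1 − 0.5462) = 2.204
Steady-state trough = C₀ × R × e^(−kτ) = 7.45 × 2.204 × 0.5462 = 8.968 mg/L

8.97 mg/L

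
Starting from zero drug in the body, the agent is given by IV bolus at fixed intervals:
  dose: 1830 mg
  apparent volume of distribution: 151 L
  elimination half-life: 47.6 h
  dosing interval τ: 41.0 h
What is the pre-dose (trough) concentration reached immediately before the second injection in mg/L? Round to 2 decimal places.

C₀ per dose = Dose / Vd = 1830 / 151 = 12.12 mg/L
k = ln2 / t½ = 0.693147 / 47.6 = 0.01456 h⁻¹
Fraction remaining after one interval: r = e^(−kτ) = e^(−0.01456 × 41.0) = 0.5505
Before dose 2, 1 dose has been given (aged 1τ).
C_trough = C₀ × r = 12.12 × 0.5505 = 6.672 mg/L

6.67 mg/L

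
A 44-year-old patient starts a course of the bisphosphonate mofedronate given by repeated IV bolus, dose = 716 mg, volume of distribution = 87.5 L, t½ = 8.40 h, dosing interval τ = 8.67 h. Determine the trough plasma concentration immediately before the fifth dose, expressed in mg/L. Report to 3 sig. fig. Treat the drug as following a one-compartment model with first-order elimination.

C₀ per dose = Dose / Vd = 716 / 87.5 = 8.183 mg/L
k = ln2 / t½ = 0.693147 / 8.40 = 0.08252 h⁻¹
Fraction remaining after one interval: r = e^(−kτ) = e^(−0.08252 × 8.67) = 0.4890
Before dose 5, 4 doses have been given (aged 1τ, 2τ, 3τ, 4τ).
C_trough = C₀ × (r + r² + … + r^4) = C₀ × r(1−r^4)/(1−r)
        = 8.183 × 0.4890 × (1 − 0.05718) / (1 − 0.4890) = 7.383 mg/L

7.38 mg/L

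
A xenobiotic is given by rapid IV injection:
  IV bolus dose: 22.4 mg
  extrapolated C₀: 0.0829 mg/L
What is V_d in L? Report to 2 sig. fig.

Vd = Dose / C₀ = 22.40 / 0.0829 = 270.2 L

270 L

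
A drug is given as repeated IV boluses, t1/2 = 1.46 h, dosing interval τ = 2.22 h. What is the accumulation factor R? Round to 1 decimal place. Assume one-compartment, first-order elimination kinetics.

1.5

k = ln2 / t½ = 0.693147 / 1.46 = 0.4748 h⁻¹
e^(−kτ) = e^(−0.4748 × 2.22) = 0.3485
Accumulation ratio R = 1 / (1 − e^(−kτ)) = 1 / (1 − 0.3485) = 1.535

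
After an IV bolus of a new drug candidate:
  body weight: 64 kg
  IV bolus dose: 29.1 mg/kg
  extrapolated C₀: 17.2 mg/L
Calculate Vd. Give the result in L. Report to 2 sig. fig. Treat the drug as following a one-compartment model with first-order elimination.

Dose = 29.1 × 64 = 1862 mg
Vd = Dose / C₀ = 1862 / 17.2 = 108.3 L

110 L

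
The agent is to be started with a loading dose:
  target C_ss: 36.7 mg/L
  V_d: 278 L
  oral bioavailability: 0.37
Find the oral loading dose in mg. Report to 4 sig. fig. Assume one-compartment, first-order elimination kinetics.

27570 mg

LD = Css × Vd / F = 36.7 × 278 / 0.37 = 27570 mg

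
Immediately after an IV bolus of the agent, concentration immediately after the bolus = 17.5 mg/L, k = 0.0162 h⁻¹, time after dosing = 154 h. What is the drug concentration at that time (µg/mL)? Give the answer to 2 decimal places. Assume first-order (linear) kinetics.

1.44 µg/mL

C = C₀ · e^(−k·t) = 17.50 × e^(−0.01620 × 154)
  = 17.50 × 0.08251 = 1.444 mg/L
(1.444 mg/L = 1.444 µg/mL)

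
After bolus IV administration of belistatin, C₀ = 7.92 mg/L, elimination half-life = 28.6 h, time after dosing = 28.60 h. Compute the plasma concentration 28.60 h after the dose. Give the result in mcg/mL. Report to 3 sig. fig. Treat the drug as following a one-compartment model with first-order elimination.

k = ln2 / t½ = 0.693147 / 28.6 = 0.02424 h⁻¹
t / t½ = 28.60 / 28.6 = 1 half-lives
C = C₀ × (1/2)^1 = 7.920 × 0.5000 = 3.960 mg/L
(3.960 mg/L = 3.960 mcg/mL)

3.96 mcg/mL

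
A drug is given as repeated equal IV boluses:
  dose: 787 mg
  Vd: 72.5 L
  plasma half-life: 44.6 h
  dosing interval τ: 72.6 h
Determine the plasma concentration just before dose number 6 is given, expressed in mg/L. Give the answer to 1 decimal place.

C₀ per dose = Dose / Vd = 787 / 72.5 = 10.86 mg/L
k = ln2 / t½ = 0.693147 / 44.6 = 0.01554 h⁻¹
Fraction remaining after one interval: r = e^(−kτ) = e^(−0.01554 × 72.6) = 0.3236
Before dose 6, 5 doses have been given (aged 1τ, 2τ, 3τ, 4τ, 5τ).
C_trough = C₀ × (r + r² + … + r^5) = C₀ × r(1−r^5)/(1−r)
        = 10.86 × 0.3236 × (1 − 0.003548) / (1 − 0.3236) = 5.177 mg/L

5.2 mg/L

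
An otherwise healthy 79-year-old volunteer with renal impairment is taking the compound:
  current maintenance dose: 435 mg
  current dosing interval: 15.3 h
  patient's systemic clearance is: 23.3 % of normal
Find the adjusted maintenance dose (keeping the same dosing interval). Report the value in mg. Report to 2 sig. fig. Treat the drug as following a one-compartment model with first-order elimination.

100 mg

To keep the same average steady-state level, dosing rate must scale with clearance.
CL ratio = 23.3 / 100 = 0.2330
New dose (same interval) = 435 × 0.2330 = 101.4 mg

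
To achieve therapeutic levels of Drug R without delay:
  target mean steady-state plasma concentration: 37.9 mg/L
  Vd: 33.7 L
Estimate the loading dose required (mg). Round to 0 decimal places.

LD = Css × Vd = 37.9 × 33.7 = 1277 mg

1277 mg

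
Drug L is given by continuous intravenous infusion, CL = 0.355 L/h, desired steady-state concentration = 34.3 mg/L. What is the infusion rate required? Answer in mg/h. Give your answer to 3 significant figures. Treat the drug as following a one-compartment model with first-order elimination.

At steady state, infusion rate R₀ = Css × CL = 34.3 × 0.3550 = 12.18 mg/h

12.2 mg/h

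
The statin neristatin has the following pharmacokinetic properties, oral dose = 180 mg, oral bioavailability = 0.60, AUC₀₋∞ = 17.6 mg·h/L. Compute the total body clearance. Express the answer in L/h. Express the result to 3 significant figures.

CL = F·Dose / AUC = 0.60 × 180 / 17.6 = 6.136 L/h

6.14 L/h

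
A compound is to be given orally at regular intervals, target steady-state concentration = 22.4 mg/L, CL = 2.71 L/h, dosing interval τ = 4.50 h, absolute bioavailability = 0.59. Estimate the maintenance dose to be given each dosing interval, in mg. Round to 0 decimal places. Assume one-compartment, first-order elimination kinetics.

463 mg

At steady state, F × (Dose/τ) = Css × CL.
Dose = Css × CL × τ / F = 22.4 × 2.710 × 4.50 / 0.59 = 463.0 mg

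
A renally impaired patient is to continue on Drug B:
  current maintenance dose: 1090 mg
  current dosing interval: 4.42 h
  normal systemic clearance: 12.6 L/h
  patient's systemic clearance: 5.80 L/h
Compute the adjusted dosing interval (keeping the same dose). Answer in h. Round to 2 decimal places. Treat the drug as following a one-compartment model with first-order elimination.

9.60 h

To keep the same average steady-state level, dosing rate must scale with clearance.
CL ratio = 5.80 / 12.6 = 0.4603
New interval (same dose) = 4.42 / 0.4603 = 9.602 h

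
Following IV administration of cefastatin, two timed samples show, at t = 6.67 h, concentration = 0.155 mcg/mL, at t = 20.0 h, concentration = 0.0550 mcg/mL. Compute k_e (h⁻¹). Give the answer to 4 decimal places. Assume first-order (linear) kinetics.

k = ln(C₁/C₂) / (t₂ − t₁) = ln(0.155/0.0550) / (20.0 − 6.67)
  = 1.036 / 13.33 = 0.07772 h⁻¹

0.0777 h⁻¹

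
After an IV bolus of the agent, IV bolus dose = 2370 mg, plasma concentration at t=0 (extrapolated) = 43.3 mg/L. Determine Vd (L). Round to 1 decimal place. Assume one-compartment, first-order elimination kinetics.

54.7 L

Vd = Dose / C₀ = 2370 / 43.3 = 54.73 L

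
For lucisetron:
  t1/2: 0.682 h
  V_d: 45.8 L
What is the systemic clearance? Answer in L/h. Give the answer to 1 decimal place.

k = ln2 / t½ = 0.693147 / 0.682 = 1.016 h⁻¹
CL = k × Vd = 1.016 × 45.8 = 46.53 L/h

46.5 L/h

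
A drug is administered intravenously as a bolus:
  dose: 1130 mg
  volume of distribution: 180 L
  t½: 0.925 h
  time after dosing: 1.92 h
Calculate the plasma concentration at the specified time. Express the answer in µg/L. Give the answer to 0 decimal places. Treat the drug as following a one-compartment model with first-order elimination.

C₀ = Dose / Vd = 1130 / 180 = 6.278 mg/L
k = ln2 / t½ = 0.693147 / 0.925 = 0.7493 h⁻¹
C = C₀ · e^(−k·t) = 6.278 × e^(−0.7493 × 1.92)
  = 6.278 × 0.2372 = 1.489 mg/L
Convert: 1.489 mg/L × 1000 = 1489 µg/L

1489 µg/L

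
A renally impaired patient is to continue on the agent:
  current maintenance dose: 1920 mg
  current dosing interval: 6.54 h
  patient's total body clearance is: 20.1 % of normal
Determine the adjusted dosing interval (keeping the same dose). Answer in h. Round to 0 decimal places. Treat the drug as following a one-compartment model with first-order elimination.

To keep the same average steady-state level, dosing rate must scale with clearance.
CL ratio = 20.1 / 100 = 0.2010
New interval (same dose) = 6.54 / 0.2010 = 32.54 h

33 h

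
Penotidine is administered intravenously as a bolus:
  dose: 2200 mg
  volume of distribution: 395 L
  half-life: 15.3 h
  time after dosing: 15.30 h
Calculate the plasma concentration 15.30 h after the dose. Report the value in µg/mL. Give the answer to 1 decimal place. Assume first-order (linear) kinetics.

2.8 µg/mL

C₀ = Dose / Vd = 2200 / 395 = 5.570 mg/L
k = ln2 / t½ = 0.693147 / 15.3 = 0.04530 h⁻¹
t / t½ = 15.30 / 15.3 = 1 half-lives
C = C₀ × (1/2)^1 = 5.570 × 0.5000 = 2.785 mg/L
(2.785 mg/L = 2.785 µg/mL)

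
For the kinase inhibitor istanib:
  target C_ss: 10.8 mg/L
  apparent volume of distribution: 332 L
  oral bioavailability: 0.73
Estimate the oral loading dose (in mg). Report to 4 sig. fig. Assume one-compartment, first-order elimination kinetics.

4912 mg

LD = Css × Vd / F = 10.8 × 332 / 0.73 = 4912 mg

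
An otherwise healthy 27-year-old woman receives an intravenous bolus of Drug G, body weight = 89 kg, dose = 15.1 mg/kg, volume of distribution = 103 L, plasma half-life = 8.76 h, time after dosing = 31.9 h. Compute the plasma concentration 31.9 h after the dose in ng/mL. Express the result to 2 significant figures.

Total dose = 15.1 × 89 = 1344 mg
C₀ = Dose / Vd = 1344 / 103 = 13.05 mg/L
k = ln2 / t½ = 0.693147 / 8.76 = 0.07913 h⁻¹
C = C₀ · e^(−k·t) = 13.05 × e^(−0.07913 × 31.9)
  = 13.05 × 0.08012 = 1.046 mg/L
Convert: 1.046 mg/L × 1000 = 1046 ng/mL

1000 ng/mL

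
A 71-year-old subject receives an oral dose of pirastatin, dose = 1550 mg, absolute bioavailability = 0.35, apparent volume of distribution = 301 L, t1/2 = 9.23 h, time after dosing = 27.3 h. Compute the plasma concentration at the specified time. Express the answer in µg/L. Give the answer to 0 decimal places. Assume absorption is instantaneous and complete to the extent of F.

232 µg/L

Amount reaching circulation = F × Dose = 0.35 × 1550 = 542.5 mg
C₀ = F·Dose / Vd = 542.5 / 301 = 1.802 mg/L
k = ln2 / t½ = 0.693147 / 9.23 = 0.07510 h⁻¹
C = C₀ · e^(−k·t) = 1.802 × e^(−0.07510 × 27.3)
  = 1.802 × 0.1287 = 0.2319 mg/L
Convert: 0.2319 mg/L × 1000 = 231.9 µg/L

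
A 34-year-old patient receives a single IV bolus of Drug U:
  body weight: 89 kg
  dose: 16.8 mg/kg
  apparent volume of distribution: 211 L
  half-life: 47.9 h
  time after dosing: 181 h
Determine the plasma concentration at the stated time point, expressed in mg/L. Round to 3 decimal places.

Total dose = 16.8 × 89 = 1495 mg
C₀ = Dose / Vd = 1495 / 211 = 7.085 mg/L
k = ln2 / t½ = 0.693147 / 47.9 = 0.01447 h⁻¹
C = C₀ · e^(−k·t) = 7.085 × e^(−0.01447 × 181)
  = 7.085 × 0.07287 = 0.5163 mg/L

0.516 mg/L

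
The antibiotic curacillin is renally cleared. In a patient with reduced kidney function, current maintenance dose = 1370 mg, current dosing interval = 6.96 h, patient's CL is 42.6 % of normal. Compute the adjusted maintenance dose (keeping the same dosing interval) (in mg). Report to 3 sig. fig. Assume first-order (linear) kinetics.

584 mg

To keep the same average steady-state level, dosing rate must scale with clearance.
CL ratio = 42.6 / 100 = 0.4260
New dose (same interval) = 1370 × 0.4260 = 583.6 mg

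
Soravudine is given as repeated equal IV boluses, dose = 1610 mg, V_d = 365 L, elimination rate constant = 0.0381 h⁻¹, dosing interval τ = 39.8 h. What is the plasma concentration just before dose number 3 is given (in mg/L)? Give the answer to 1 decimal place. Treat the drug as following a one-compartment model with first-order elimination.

1.2 mg/L

C₀ per dose = Dose / Vd = 1610 / 365 = 4.411 mg/L
Fraction remaining after one interval: r = e^(−kτ) = e^(−0.03810 × 39.8) = 0.2195
Before dose 3, 2 doses have been given (aged 1τ, 2τ).
C_trough = C₀ × (r + r²) = 4.411 × (0.2195 + 0.04818) = 1.181 mg/L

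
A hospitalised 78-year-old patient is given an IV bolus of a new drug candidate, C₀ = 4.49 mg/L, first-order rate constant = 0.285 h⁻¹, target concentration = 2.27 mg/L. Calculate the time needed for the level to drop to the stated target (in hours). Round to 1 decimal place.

t = ln(C₀ / C) / k = ln(4.490 / 2.27) / 0.2850
  = ln(1.978) / 0.2850 = 0.6821 / 0.2850 = 2.393 h

2.4 h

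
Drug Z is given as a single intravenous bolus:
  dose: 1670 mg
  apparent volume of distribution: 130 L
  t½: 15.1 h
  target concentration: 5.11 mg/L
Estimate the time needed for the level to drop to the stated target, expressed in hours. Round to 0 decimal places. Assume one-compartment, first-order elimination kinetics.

C₀ = Dose / Vd = 1670 / 130 = 12.85 mg/L
k = ln2 / t½ = 0.693147 / 15.1 = 0.04590 h⁻¹
t = ln(C₀ / C) / k = ln(12.85 / 5.11) / 0.04590
  = ln(2.515) / 0.04590 = 0.9223 / 0.04590 = 20.09 h

20 h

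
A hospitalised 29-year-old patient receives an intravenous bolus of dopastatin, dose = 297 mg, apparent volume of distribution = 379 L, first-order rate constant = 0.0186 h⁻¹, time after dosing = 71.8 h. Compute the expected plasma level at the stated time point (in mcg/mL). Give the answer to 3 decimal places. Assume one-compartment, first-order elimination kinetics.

0.206 mcg/mL

C₀ = Dose / Vd = 297.0 / 379 = 0.7836 mg/L
C = C₀ · e^(−k·t) = 0.7836 × e^(−0.01860 × 71.8)
  = 0.7836 × 0.2630 = 0.2061 mg/L
(0.2061 mg/L = 0.2061 mcg/mL)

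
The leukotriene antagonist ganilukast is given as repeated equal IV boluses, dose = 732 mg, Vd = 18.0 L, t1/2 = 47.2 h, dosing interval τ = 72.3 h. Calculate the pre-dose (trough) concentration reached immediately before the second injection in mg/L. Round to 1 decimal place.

C₀ per dose = Dose / Vd = 732 / 18.0 = 40.67 mg/L
k = ln2 / t½ = 0.693147 / 47.2 = 0.01469 h⁻¹
Fraction remaining after one interval: r = e^(−kτ) = e^(−0.01469 × 72.3) = 0.3457
Before dose 2, 1 dose has been given (aged 1τ).
C_trough = C₀ × r = 40.67 × 0.3457 = 14.06 mg/L

14.1 mg/L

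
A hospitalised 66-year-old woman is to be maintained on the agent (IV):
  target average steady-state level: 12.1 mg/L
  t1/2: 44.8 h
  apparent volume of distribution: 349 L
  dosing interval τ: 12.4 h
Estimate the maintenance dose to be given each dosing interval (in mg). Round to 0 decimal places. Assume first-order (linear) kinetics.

k = ln2 / t½ = 0.693147 / 44.8 = 0.01547 h⁻¹
CL = k × Vd = 0.01547 × 349 = 5.399 L/h
At steady state, Dose/τ = Css × CL.
Dose = Css × CL × τ = 12.1 × 5.399 × 12.4 = 810.1 mg

810 mg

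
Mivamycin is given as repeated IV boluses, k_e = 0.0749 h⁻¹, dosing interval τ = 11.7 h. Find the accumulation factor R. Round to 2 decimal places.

1.71

e^(−kτ) = e^(−0.07490 × 11.7) = 0.4163
Accumulation ratio R = 1 / (1 − e^(−kτ)) = 1 / (1 − 0.4163) = 1.713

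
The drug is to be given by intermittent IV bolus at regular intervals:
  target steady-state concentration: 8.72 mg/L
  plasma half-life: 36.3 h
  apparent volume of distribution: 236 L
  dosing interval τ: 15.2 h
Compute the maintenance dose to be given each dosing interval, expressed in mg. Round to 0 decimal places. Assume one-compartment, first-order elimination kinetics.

k = ln2 / t½ = 0.693147 / 36.3 = 0.01909 h⁻¹
CL = k × Vd = 0.01909 × 236 = 4.505 L/h
At steady state, Dose/τ = Css × CL.
Dose = Css × CL × τ = 8.72 × 4.505 × 15.2 = 597.1 mg

597 mg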